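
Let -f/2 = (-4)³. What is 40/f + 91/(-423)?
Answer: 659/6768 ≈ 0.097370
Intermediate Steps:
f = 128 (f = -2*(-4)³ = -2*(-64) = 128)
40/f + 91/(-423) = 40/128 + 91/(-423) = 40*(1/128) + 91*(-1/423) = 5/16 - 91/423 = 659/6768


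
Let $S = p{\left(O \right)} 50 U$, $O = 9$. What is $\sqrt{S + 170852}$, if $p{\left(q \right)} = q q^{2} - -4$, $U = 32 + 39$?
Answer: $\sqrt{2773002} \approx 1665.2$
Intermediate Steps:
$U = 71$
$p{\left(q \right)} = 4 + q^{3}$ ($p{\left(q \right)} = q^{3} + 4 = 4 + q^{3}$)
$S = 2602150$ ($S = \left(4 + 9^{3}\right) 50 \cdot 71 = \left(4 + 729\right) 50 \cdot 71 = 733 \cdot 50 \cdot 71 = 36650 \cdot 71 = 2602150$)
$\sqrt{S + 170852} = \sqrt{2602150 + 170852} = \sqrt{2773002}$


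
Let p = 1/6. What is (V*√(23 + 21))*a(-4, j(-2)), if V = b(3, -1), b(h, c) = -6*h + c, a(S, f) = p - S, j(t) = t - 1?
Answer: -475*√11/3 ≈ -525.13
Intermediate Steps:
p = ⅙ ≈ 0.16667
j(t) = -1 + t
a(S, f) = ⅙ - S
b(h, c) = c - 6*h
V = -19 (V = -1 - 6*3 = -1 - 18 = -19)
(V*√(23 + 21))*a(-4, j(-2)) = (-19*√(23 + 21))*(⅙ - 1*(-4)) = (-38*√11)*(⅙ + 4) = -38*√11*(25/6) = -475*√11/3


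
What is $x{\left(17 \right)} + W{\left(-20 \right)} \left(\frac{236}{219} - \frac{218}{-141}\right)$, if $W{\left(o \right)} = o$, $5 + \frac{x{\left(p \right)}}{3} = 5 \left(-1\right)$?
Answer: $- \frac{282970}{3431} \approx -82.474$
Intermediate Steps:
$x{\left(p \right)} = -30$ ($x{\left(p \right)} = -15 + 3 \cdot 5 \left(-1\right) = -15 + 3 \left(-5\right) = -15 - 15 = -30$)
$x{\left(17 \right)} + W{\left(-20 \right)} \left(\frac{236}{219} - \frac{218}{-141}\right) = -30 - 20 \left(\frac{236}{219} - \frac{218}{-141}\right) = -30 - 20 \left(236 \cdot \frac{1}{219} - - \frac{218}{141}\right) = -30 - 20 \left(\frac{236}{219} + \frac{218}{141}\right) = -30 - \frac{180040}{3431} = - \frac{282970}{3431}$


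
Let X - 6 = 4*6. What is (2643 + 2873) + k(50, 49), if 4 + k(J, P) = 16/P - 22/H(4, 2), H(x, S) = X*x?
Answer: 16205701/2940 ≈ 5512.1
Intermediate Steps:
X = 30 (X = 6 + 4*6 = 6 + 24 = 30)
H(x, S) = 30*x
k(J, P) = -251/60 + 16/P (k(J, P) = -4 + (16/P - 22/(30*4)) = -4 + (16/P - 22/120) = -4 + (16/P - 22*1/120) = -4 + (16/P - 11/60) = -4 + (-11/60 + 16/P) = -251/60 + 16/P)
(2643 + 2873) + k(50, 49) = (2643 + 2873) + (-251/60 + 16/49) = 5516 + (-251/60 + 16*(1/49)) = 5516 + (-251/60 + 16/49) = 5516 - 11339/2940 = 16205701/2940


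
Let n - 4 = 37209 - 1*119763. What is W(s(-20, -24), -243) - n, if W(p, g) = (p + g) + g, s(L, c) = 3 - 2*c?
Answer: 82115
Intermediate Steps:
n = -82550 (n = 4 + (37209 - 1*119763) = 4 + (37209 - 119763) = 4 - 82554 = -82550)
W(p, g) = p + 2*g (W(p, g) = (g + p) + g = p + 2*g)
W(s(-20, -24), -243) - n = ((3 - 2*(-24)) + 2*(-243)) - 1*(-82550) = ((3 + 48) - 486) + 82550 = (51 - 486) + 82550 = -435 + 82550 = 82115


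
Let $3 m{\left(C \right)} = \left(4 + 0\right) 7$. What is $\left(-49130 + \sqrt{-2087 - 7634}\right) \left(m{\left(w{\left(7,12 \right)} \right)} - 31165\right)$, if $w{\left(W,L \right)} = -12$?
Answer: $\frac{4592033710}{3} - \frac{93467 i \sqrt{9721}}{3} \approx 1.5307 \cdot 10^{9} - 3.0718 \cdot 10^{6} i$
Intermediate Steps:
$m{\left(C \right)} = \frac{28}{3}$ ($m{\left(C \right)} = \frac{\left(4 + 0\right) 7}{3} = \frac{4 \cdot 7}{3} = \frac{1}{3} \cdot 28 = \frac{28}{3}$)
$\left(-49130 + \sqrt{-2087 - 7634}\right) \left(m{\left(w{\left(7,12 \right)} \right)} - 31165\right) = \left(-49130 + \sqrt{-2087 - 7634}\right) \left(\frac{28}{3} - 31165\right) = \left(-49130 + \sqrt{-9721}\right) \left(- \frac{93467}{3}\right) = \left(-49130 + i \sqrt{9721}\right) \left(- \frac{93467}{3}\right) = \frac{4592033710}{3} - \frac{93467 i \sqrt{9721}}{3}$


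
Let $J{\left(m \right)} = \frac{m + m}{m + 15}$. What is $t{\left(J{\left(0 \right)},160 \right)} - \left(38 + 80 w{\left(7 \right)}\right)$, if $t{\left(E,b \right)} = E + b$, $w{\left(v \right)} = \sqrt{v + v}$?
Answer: $122 - 80 \sqrt{14} \approx -177.33$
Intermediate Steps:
$w{\left(v \right)} = \sqrt{2} \sqrt{v}$ ($w{\left(v \right)} = \sqrt{2 v} = \sqrt{2} \sqrt{v}$)
$J{\left(m \right)} = \frac{2 m}{15 + m}$
$t{\left(J{\left(0 \right)},160 \right)} - \left(38 + 80 w{\left(7 \right)}\right) = \left(2 \cdot 0 \frac{1}{15 + 0} + 160\right) - \left(38 + 80 \sqrt{2} \sqrt{7}\right) = \left(2 \cdot 0 \cdot \frac{1}{15} + 160\right) - \left(38 + 80 \sqrt{14}\right) = \left(0 + 160\right) - \left(38 + 80 \sqrt{14}\right) = 160 - \left(38 + 80 \sqrt{14}\right) = 122 - 80 \sqrt{14}$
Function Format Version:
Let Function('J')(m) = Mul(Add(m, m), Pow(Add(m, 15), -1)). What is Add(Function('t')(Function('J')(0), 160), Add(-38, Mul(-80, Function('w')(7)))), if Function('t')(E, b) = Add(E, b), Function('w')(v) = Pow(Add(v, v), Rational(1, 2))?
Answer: Add(122, Mul(-80, Pow(14, Rational(1, 2)))) ≈ -177.33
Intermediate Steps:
Function('w')(v) = Mul(Pow(2, Rational(1, 2)), Pow(v, Rational(1, 2))) (Function('w')(v) = Pow(Mul(2, v), Rational(1, 2)) = Mul(Pow(2, Rational(1, 2)), Pow(v, Rational(1, 2))))
Function('J')(m) = Mul(2, m, Pow(Add(15, m), -1)) (Function('J')(m) = Mul(Mul(2, m), Pow(Add(15, m), -1)) = Mul(2, m, Pow(Add(15, m), -1)))
Add(Function('t')(Function('J')(0), 160), Add(-38, Mul(-80, Function('w')(7)))) = Add(Add(Mul(2, 0, Pow(Add(15, 0), -1)), 160), Add(-38, Mul(-80, Mul(Pow(2, Rational(1, 2)), Pow(7, Rational(1, 2)))))) = Add(Add(Mul(2, 0, Pow(15, -1)), 160), Add(-38, Mul(-80, Pow(14, Rational(1, 2))))) = Add(Add(Mul(2, 0, Rational(1, 15)), 160), Add(-38, Mul(-80, Pow(14, Rational(1, 2))))) = Add(Add(0, 160), Add(-38, Mul(-80, Pow(14, Rational(1, 2))))) = Add(160, Add(-38, Mul(-80, Pow(14, Rational(1, 2))))) = Add(122, Mul(-80, Pow(14, Rational(1, 2))))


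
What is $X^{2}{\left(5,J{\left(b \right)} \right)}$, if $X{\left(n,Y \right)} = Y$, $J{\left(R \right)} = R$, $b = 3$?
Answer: $9$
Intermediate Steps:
$X^{2}{\left(5,J{\left(b \right)} \right)} = 3^{2} = 9$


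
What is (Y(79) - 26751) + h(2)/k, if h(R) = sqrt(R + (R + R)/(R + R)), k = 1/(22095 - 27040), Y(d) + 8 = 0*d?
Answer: -26759 - 4945*sqrt(3) ≈ -35324.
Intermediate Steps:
Y(d) = -8 (Y(d) = -8 + 0*d = -8 + 0 = -8)
k = -1/4945 (k = 1/(-4945) = -1/4945 ≈ -0.00020222)
h(R) = sqrt(1 + R) (h(R) = sqrt(R + (2*R)/((2*R))) = sqrt(R + (2*R)*(1/(2*R))) = sqrt(R + 1) = sqrt(1 + R))
(Y(79) - 26751) + h(2)/k = (-8 - 26751) + sqrt(1 + 2)/(-1/4945) = -26759 + sqrt(3)*(-4945) = -26759 - 4945*sqrt(3)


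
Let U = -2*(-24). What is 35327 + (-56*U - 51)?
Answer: 32588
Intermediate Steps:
U = 48
35327 + (-56*U - 51) = 35327 + (-56*48 - 51) = 35327 + (-2688 - 51) = 35327 - 2739 = 32588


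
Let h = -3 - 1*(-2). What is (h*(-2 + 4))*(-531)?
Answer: 1062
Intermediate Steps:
h = -1 (h = -3 + 2 = -1)
(h*(-2 + 4))*(-531) = -(-2 + 4)*(-531) = -1*2*(-531) = -2*(-531) = 1062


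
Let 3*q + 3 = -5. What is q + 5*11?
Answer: 157/3 ≈ 52.333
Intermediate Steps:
q = -8/3 (q = -1 + (⅓)*(-5) = -1 - 5/3 = -8/3 ≈ -2.6667)
q + 5*11 = -8/3 + 5*11 = -8/3 + 55 = 157/3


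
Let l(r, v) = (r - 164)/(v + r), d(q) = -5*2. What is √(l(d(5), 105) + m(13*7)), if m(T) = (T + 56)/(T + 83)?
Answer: I*√29957870/5510 ≈ 0.99335*I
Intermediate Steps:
d(q) = -10
l(r, v) = (-164 + r)/(r + v)
m(T) = (56 + T)/(83 + T)
√(l(d(5), 105) + m(13*7)) = √((-164 - 10)/(-10 + 105) + (56 + 13*7)/(83 + 13*7)) = √(-174/95 + (56 + 91)/(83 + 91)) = √((1/95)*(-174) + 147/174) = √(-174/95 + (1/174)*147) = √(-174/95 + 49/58) = √(-5437/5510) = I*√29957870/5510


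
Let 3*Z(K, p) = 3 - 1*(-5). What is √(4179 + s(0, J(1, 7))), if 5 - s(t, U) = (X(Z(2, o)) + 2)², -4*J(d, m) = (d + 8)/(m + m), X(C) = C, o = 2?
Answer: 2*√9365/3 ≈ 64.515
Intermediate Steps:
Z(K, p) = 8/3 (Z(K, p) = (3 - 1*(-5))/3 = (3 + 5)/3 = (⅓)*8 = 8/3)
J(d, m) = -(8 + d)/(8*m) (J(d, m) = -(d + 8)/(4*(m + m)) = -(8 + d)/(4*(2*m)) = -(8 + d)*1/(2*m)/4 = -(8 + d)/(8*m))
s(t, U) = -151/9 (s(t, U) = 5 - (8/3 + 2)² = 5 - (14/3)² = 5 - 1*196/9 = 5 - 196/9 = -151/9)
√(4179 + s(0, J(1, 7))) = √(4179 - 151/9) = √(37460/9) = 2*√9365/3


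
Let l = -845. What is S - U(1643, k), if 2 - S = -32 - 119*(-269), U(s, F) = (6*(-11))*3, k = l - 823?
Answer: -31779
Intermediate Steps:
k = -1668 (k = -845 - 823 = -1668)
U(s, F) = -198 (U(s, F) = -66*3 = -198)
S = -31977 (S = 2 - (-32 - 119*(-269)) = 2 - (-32 + 32011) = 2 - 1*31979 = 2 - 31979 = -31977)
S - U(1643, k) = -31977 - 1*(-198) = -31977 + 198 = -31779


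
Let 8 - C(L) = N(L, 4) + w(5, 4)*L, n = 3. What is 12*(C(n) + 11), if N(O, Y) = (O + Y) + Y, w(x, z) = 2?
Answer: 24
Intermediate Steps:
N(O, Y) = O + 2*Y
C(L) = -3*L (C(L) = 8 - ((L + 2*4) + 2*L) = 8 - ((L + 8) + 2*L) = 8 - ((8 + L) + 2*L) = 8 - (8 + 3*L) = 8 + (-8 - 3*L) = -3*L)
12*(C(n) + 11) = 12*(-3*3 + 11) = 12*(-9 + 11) = 12*2 = 24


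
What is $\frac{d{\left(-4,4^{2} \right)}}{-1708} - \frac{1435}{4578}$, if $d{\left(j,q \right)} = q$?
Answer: $- \frac{90151}{279258} \approx -0.32282$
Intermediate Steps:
$\frac{d{\left(-4,4^{2} \right)}}{-1708} - \frac{1435}{4578} = \frac{4^{2}}{-1708} - \frac{1435}{4578} = 16 \left(- \frac{1}{1708}\right) - \frac{205}{654} = - \frac{4}{427} - \frac{205}{654} = - \frac{90151}{279258}$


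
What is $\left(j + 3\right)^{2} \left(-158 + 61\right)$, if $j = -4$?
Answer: $-97$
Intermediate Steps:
$\left(j + 3\right)^{2} \left(-158 + 61\right) = \left(-4 + 3\right)^{2} \left(-158 + 61\right) = \left(-1\right)^{2} \left(-97\right) = 1 \left(-97\right) = -97$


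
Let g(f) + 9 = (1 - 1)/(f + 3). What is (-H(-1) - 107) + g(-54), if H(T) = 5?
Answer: -121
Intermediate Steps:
g(f) = -9 (g(f) = -9 + (1 - 1)/(f + 3) = -9 + 0/(3 + f) = -9 + 0 = -9)
(-H(-1) - 107) + g(-54) = (-1*5 - 107) - 9 = (-5 - 107) - 9 = -112 - 9 = -121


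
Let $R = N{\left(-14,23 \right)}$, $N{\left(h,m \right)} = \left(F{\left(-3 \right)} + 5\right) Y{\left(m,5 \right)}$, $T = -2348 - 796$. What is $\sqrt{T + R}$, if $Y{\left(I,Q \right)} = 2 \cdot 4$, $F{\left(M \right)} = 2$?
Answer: $4 i \sqrt{193} \approx 55.57 i$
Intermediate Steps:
$Y{\left(I,Q \right)} = 8$
$T = -3144$
$N{\left(h,m \right)} = 56$ ($N{\left(h,m \right)} = \left(2 + 5\right) 8 = 7 \cdot 8 = 56$)
$R = 56$
$\sqrt{T + R} = \sqrt{-3144 + 56} = \sqrt{-3088} = 4 i \sqrt{193}$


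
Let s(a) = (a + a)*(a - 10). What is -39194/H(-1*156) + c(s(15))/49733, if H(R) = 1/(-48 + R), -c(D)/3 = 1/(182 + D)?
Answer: 132017801761053/16511356 ≈ 7.9956e+6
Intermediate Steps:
s(a) = 2*a*(-10 + a) (s(a) = (2*a)*(-10 + a) = 2*a*(-10 + a))
c(D) = -3/(182 + D)
-39194/H(-1*156) + c(s(15))/49733 = -39194/(1/(-48 - 1*156)) - 3/(182 + 2*15*(-10 + 15))/49733 = -39194/(1/(-48 - 156)) - 3/(182 + 2*15*5)*(1/49733) = -39194/(1/(-204)) - 3/(182 + 150)*(1/49733) = -39194/(-1/204) - 3/332*(1/49733) = -39194*(-204) - 3*1/332*(1/49733) = 7995576 - 3/332*1/49733 = 7995576 - 3/16511356 = 132017801761053/16511356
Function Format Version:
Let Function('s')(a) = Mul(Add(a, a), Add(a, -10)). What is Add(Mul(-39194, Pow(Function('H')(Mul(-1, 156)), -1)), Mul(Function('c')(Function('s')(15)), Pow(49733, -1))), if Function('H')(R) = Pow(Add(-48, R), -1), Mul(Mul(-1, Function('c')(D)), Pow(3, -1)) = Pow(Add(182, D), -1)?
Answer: Rational(132017801761053, 16511356) ≈ 7.9956e+6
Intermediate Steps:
Function('s')(a) = Mul(2, a, Add(-10, a)) (Function('s')(a) = Mul(Mul(2, a), Add(-10, a)) = Mul(2, a, Add(-10, a)))
Function('c')(D) = Mul(-3, Pow(Add(182, D), -1))
Add(Mul(-39194, Pow(Function('H')(Mul(-1, 156)), -1)), Mul(Function('c')(Function('s')(15)), Pow(49733, -1))) = Add(Mul(-39194, Pow(Pow(Add(-48, Mul(-1, 156)), -1), -1)), Mul(Mul(-3, Pow(Add(182, Mul(2, 15, Add(-10, 15))), -1)), Pow(49733, -1))) = Add(Mul(-39194, Pow(Pow(Add(-48, -156), -1), -1)), Mul(Mul(-3, Pow(Add(182, Mul(2, 15, 5)), -1)), Rational(1, 49733))) = Add(Mul(-39194, Pow(Pow(-204, -1), -1)), Mul(Mul(-3, Pow(Add(182, 150), -1)), Rational(1, 49733))) = Add(Mul(-39194, Pow(Rational(-1, 204), -1)), Mul(Mul(-3, Pow(332, -1)), Rational(1, 49733))) = Add(Mul(-39194, -204), Mul(Mul(-3, Rational(1, 332)), Rational(1, 49733))) = Add(7995576, Mul(Rational(-3, 332), Rational(1, 49733))) = Add(7995576, Rational(-3, 16511356)) = Rational(132017801761053, 16511356)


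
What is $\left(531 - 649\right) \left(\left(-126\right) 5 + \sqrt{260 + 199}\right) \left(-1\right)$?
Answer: $-74340 + 354 \sqrt{51} \approx -71812.0$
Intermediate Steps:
$\left(531 - 649\right) \left(\left(-126\right) 5 + \sqrt{260 + 199}\right) \left(-1\right) = - 118 \left(-630 + \sqrt{459}\right) \left(-1\right) = - 118 \left(-630 + 3 \sqrt{51}\right) \left(-1\right) = \left(74340 - 354 \sqrt{51}\right) \left(-1\right) = -74340 + 354 \sqrt{51}$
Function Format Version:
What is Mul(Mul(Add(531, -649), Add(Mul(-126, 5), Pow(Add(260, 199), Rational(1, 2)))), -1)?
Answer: Add(-74340, Mul(354, Pow(51, Rational(1, 2)))) ≈ -71812.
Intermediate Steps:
Mul(Mul(Add(531, -649), Add(Mul(-126, 5), Pow(Add(260, 199), Rational(1, 2)))), -1) = Mul(Mul(-118, Add(-630, Pow(459, Rational(1, 2)))), -1) = Mul(Mul(-118, Add(-630, Mul(3, Pow(51, Rational(1, 2))))), -1) = Mul(Add(74340, Mul(-354, Pow(51, Rational(1, 2)))), -1) = Add(-74340, Mul(354, Pow(51, Rational(1, 2))))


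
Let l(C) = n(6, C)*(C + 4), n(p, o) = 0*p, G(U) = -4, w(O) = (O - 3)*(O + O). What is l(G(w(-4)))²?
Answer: 0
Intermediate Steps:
w(O) = 2*O*(-3 + O) (w(O) = (-3 + O)*(2*O) = 2*O*(-3 + O))
n(p, o) = 0
l(C) = 0 (l(C) = 0*(C + 4) = 0*(4 + C) = 0)
l(G(w(-4)))² = 0² = 0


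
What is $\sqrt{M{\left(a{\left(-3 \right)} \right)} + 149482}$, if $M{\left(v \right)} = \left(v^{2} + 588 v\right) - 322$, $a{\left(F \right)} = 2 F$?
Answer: $2 \sqrt{36417} \approx 381.66$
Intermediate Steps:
$M{\left(v \right)} = -322 + v^{2} + 588 v$
$\sqrt{M{\left(a{\left(-3 \right)} \right)} + 149482} = \sqrt{\left(-322 + \left(2 \left(-3\right)\right)^{2} + 588 \cdot 2 \left(-3\right)\right) + 149482} = \sqrt{\left(-322 + \left(-6\right)^{2} + 588 \left(-6\right)\right) + 149482} = \sqrt{\left(-322 + 36 - 3528\right) + 149482} = \sqrt{-3814 + 149482} = \sqrt{145668} = 2 \sqrt{36417}$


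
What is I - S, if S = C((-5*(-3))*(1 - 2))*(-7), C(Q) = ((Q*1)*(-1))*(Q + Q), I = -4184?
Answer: -7334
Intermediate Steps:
C(Q) = -2*Q**2 (C(Q) = (Q*(-1))*(2*Q) = (-Q)*(2*Q) = -2*Q**2)
S = 3150 (S = -2*225*(1 - 2)**2*(-7) = -2*(15*(-1))**2*(-7) = -2*(-15)**2*(-7) = -2*225*(-7) = -450*(-7) = 3150)
I - S = -4184 - 1*3150 = -4184 - 3150 = -7334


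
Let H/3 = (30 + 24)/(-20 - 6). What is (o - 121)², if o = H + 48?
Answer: 1060900/169 ≈ 6277.5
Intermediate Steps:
H = -81/13 (H = 3*((30 + 24)/(-20 - 6)) = 3*(54/(-26)) = 3*(54*(-1/26)) = 3*(-27/13) = -81/13 ≈ -6.2308)
o = 543/13 (o = -81/13 + 48 = 543/13 ≈ 41.769)
(o - 121)² = (543/13 - 121)² = (-1030/13)² = 1060900/169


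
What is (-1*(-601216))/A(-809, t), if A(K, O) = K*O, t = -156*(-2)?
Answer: -75152/31551 ≈ -2.3819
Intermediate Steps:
t = 312
(-1*(-601216))/A(-809, t) = (-1*(-601216))/((-809*312)) = 601216/(-252408) = 601216*(-1/252408) = -75152/31551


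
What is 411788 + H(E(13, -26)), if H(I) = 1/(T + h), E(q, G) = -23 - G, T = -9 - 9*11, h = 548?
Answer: 181186721/440 ≈ 4.1179e+5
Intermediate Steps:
T = -108 (T = -9 - 99 = -108)
H(I) = 1/440 (H(I) = 1/(-108 + 548) = 1/440)
411788 + H(E(13, -26)) = 411788 + 1/440 = 181186721/440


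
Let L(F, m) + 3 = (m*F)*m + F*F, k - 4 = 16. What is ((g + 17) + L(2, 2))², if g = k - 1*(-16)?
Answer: 3844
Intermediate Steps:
k = 20 (k = 4 + 16 = 20)
g = 36 (g = 20 - 1*(-16) = 20 + 16 = 36)
L(F, m) = -3 + F² + F*m² (L(F, m) = -3 + ((m*F)*m + F*F) = -3 + ((F*m)*m + F²) = -3 + (F*m² + F²) = -3 + (F² + F*m²) = -3 + F² + F*m²)
((g + 17) + L(2, 2))² = ((36 + 17) + (-3 + 2² + 2*2²))² = (53 + (-3 + 4 + 2*4))² = (53 + (-3 + 4 + 8))² = (53 + 9)² = 62² = 3844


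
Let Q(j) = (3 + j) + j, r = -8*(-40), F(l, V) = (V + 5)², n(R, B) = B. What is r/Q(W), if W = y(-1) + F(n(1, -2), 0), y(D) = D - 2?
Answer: 320/47 ≈ 6.8085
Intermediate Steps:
y(D) = -2 + D
F(l, V) = (5 + V)²
W = 22 (W = (-2 - 1) + (5 + 0)² = -3 + 5² = -3 + 25 = 22)
r = 320
Q(j) = 3 + 2*j
r/Q(W) = 320/(3 + 2*22) = 320/(3 + 44) = 320/47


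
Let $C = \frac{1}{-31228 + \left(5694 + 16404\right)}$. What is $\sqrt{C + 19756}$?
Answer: $\frac{\sqrt{1646798907270}}{9130} \approx 140.56$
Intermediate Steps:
$C = - \frac{1}{9130}$ ($C = \frac{1}{-31228 + 22098} = \frac{1}{-9130} = - \frac{1}{9130} \approx -0.00010953$)
$\sqrt{C + 19756} = \sqrt{- \frac{1}{9130} + 19756} = \sqrt{\frac{180372279}{9130}} = \frac{\sqrt{1646798907270}}{9130}$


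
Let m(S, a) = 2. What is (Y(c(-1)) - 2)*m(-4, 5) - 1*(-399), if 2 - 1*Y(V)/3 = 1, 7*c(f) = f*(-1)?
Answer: 401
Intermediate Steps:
c(f) = -f/7 (c(f) = (f*(-1))/7 = (-f)/7 = -f/7)
Y(V) = 3 (Y(V) = 6 - 3*1 = 6 - 3 = 3)
(Y(c(-1)) - 2)*m(-4, 5) - 1*(-399) = (3 - 2)*2 - 1*(-399) = 1*2 + 399 = 2 + 399 = 401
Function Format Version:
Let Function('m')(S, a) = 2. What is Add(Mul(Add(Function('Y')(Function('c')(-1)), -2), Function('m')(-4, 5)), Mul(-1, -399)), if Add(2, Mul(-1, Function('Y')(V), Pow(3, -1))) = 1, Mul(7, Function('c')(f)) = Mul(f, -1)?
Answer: 401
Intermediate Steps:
Function('c')(f) = Mul(Rational(-1, 7), f) (Function('c')(f) = Mul(Rational(1, 7), Mul(f, -1)) = Mul(Rational(1, 7), Mul(-1, f)) = Mul(Rational(-1, 7), f))
Function('Y')(V) = 3 (Function('Y')(V) = Add(6, Mul(-3, 1)) = Add(6, -3) = 3)
Add(Mul(Add(Function('Y')(Function('c')(-1)), -2), Function('m')(-4, 5)), Mul(-1, -399)) = Add(Mul(Add(3, -2), 2), Mul(-1, -399)) = Add(Mul(1, 2), 399) = Add(2, 399) = 401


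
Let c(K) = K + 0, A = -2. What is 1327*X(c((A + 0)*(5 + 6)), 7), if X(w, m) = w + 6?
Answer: -21232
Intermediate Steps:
c(K) = K
X(w, m) = 6 + w
1327*X(c((A + 0)*(5 + 6)), 7) = 1327*(6 + (-2 + 0)*(5 + 6)) = 1327*(6 - 2*11) = 1327*(6 - 22) = 1327*(-16) = -21232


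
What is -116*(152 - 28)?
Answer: -14384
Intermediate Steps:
-116*(152 - 28) = -116*124 = -14384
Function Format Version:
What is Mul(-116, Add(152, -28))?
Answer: -14384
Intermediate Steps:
Mul(-116, Add(152, -28)) = Mul(-116, 124) = -14384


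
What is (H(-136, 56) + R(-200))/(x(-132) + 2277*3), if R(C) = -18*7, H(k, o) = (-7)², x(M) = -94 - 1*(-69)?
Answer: -77/6806 ≈ -0.011314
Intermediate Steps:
x(M) = -25 (x(M) = -94 + 69 = -25)
H(k, o) = 49
R(C) = -126
(H(-136, 56) + R(-200))/(x(-132) + 2277*3) = (49 - 126)/(-25 + 2277*3) = -77/(-25 + 6831) = -77/6806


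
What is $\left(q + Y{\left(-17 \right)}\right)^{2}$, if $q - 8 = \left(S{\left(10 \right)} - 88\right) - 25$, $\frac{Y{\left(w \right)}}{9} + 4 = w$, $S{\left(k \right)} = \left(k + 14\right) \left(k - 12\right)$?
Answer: $116964$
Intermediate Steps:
$S{\left(k \right)} = \left(-12 + k\right) \left(14 + k\right)$ ($S{\left(k \right)} = \left(14 + k\right) \left(-12 + k\right) = \left(-12 + k\right) \left(14 + k\right)$)
$Y{\left(w \right)} = -36 + 9 w$
$q = -153$ ($q = 8 + \left(\left(\left(-168 + 10^{2} + 2 \cdot 10\right) - 88\right) - 25\right) = 8 + \left(\left(\left(-168 + 100 + 20\right) - 88\right) - 25\right) = 8 - 161 = -153$)
$\left(q + Y{\left(-17 \right)}\right)^{2} = \left(-153 + \left(-36 + 9 \left(-17\right)\right)\right)^{2} = \left(-153 - 189\right)^{2} = \left(-342\right)^{2} = 116964$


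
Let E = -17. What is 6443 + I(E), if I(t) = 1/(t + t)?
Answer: 219061/34 ≈ 6443.0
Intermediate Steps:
I(t) = 1/(2*t)
6443 + I(E) = 6443 + (½)/(-17) = 6443 + (½)*(-1/17) = 6443 - 1/34 = 219061/34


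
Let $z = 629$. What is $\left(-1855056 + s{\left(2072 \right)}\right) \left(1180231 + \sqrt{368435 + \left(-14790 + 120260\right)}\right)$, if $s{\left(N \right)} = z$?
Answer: $-2188652232637 - 1854427 \sqrt{473905} \approx -2.1899 \cdot 10^{12}$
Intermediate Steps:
$s{\left(N \right)} = 629$
$\left(-1855056 + s{\left(2072 \right)}\right) \left(1180231 + \sqrt{368435 + \left(-14790 + 120260\right)}\right) = \left(-1855056 + 629\right) \left(1180231 + \sqrt{368435 + \left(-14790 + 120260\right)}\right) = - 1854427 \left(1180231 + \sqrt{368435 + 105470}\right) = - 1854427 \left(1180231 + \sqrt{473905}\right) = -2188652232637 - 1854427 \sqrt{473905}$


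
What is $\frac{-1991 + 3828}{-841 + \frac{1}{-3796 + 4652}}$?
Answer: $- \frac{142952}{65445} \approx -2.1843$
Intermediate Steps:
$\frac{-1991 + 3828}{-841 + \frac{1}{-3796 + 4652}} = \frac{1837}{-841 + \frac{1}{856}} = \frac{1837}{- \frac{719895}{856}} = 1837 \left(- \frac{856}{719895}\right) = - \frac{142952}{65445}$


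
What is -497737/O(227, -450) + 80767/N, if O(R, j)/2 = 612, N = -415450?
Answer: -103441847729/254255400 ≈ -406.84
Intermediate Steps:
O(R, j) = 1224 (O(R, j) = 2*612 = 1224)
-497737/O(227, -450) + 80767/N = -497737/1224 + 80767/(-415450) = -497737*1/1224 + 80767*(-1/415450) = -497737/1224 - 80767/415450 = -103441847729/254255400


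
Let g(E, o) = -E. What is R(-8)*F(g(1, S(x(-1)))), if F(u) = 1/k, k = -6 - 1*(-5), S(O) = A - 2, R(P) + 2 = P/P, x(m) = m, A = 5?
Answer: 1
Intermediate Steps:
R(P) = -1 (R(P) = -2 + P/P = -2 + 1 = -1)
S(O) = 3 (S(O) = 5 - 2 = 3)
k = -1 (k = -6 + 5 = -1)
F(u) = -1 (F(u) = 1/(-1) = -1)
R(-8)*F(g(1, S(x(-1)))) = -1*(-1) = 1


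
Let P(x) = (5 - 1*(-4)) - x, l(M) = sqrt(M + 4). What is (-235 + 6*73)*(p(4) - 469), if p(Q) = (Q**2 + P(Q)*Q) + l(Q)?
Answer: -87899 + 406*sqrt(2) ≈ -87325.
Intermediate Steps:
l(M) = sqrt(4 + M)
P(x) = 9 - x (P(x) = (5 + 4) - x = 9 - x)
p(Q) = Q**2 + sqrt(4 + Q) + Q*(9 - Q) (p(Q) = (Q**2 + (9 - Q)*Q) + sqrt(4 + Q) = (Q**2 + Q*(9 - Q)) + sqrt(4 + Q) = Q**2 + sqrt(4 + Q) + Q*(9 - Q))
(-235 + 6*73)*(p(4) - 469) = (-235 + 6*73)*((sqrt(4 + 4) + 9*4) - 469) = (-235 + 438)*((sqrt(8) + 36) - 469) = 203*((2*sqrt(2) + 36) - 469) = 203*((36 + 2*sqrt(2)) - 469) = 203*(-433 + 2*sqrt(2)) = -87899 + 406*sqrt(2)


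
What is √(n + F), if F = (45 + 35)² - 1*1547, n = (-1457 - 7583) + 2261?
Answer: 3*I*√214 ≈ 43.886*I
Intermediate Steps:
n = -6779 (n = -9040 + 2261 = -6779)
F = 4853 (F = 80² - 1547 = 6400 - 1547 = 4853)
√(n + F) = √(-6779 + 4853) = √(-1926) = 3*I*√214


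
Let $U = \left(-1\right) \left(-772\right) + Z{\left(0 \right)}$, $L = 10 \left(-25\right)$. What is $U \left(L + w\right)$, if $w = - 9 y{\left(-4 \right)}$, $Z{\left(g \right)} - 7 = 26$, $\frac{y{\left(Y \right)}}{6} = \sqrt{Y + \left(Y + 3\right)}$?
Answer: $-201250 - 43470 i \sqrt{5} \approx -2.0125 \cdot 10^{5} - 97202.0 i$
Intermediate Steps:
$y{\left(Y \right)} = 6 \sqrt{3 + 2 Y}$ ($y{\left(Y \right)} = 6 \sqrt{Y + \left(Y + 3\right)} = 6 \sqrt{Y + \left(3 + Y\right)} = 6 \sqrt{3 + 2 Y}$)
$Z{\left(g \right)} = 33$ ($Z{\left(g \right)} = 7 + 26 = 33$)
$L = -250$
$w = - 54 i \sqrt{5}$ ($w = - 9 \cdot 6 \sqrt{3 + 2 \left(-4\right)} = - 9 \cdot 6 \sqrt{3 - 8} = - 9 \cdot 6 \sqrt{-5} = - 9 \cdot 6 i \sqrt{5} = - 54 i \sqrt{5} \approx - 120.75 i$)
$U = 805$ ($U = \left(-1\right) \left(-772\right) + 33 = 772 + 33 = 805$)
$U \left(L + w\right) = 805 \left(-250 - 54 i \sqrt{5}\right) = -201250 - 43470 i \sqrt{5}$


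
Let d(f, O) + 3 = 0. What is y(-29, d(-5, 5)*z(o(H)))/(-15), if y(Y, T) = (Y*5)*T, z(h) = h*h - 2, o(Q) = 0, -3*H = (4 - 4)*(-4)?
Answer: 58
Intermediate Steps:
H = 0 (H = -(4 - 4)*(-4)/3 = -0*(-4) = -⅓*0 = 0)
d(f, O) = -3 (d(f, O) = -3 + 0 = -3)
z(h) = -2 + h² (z(h) = h² - 2 = -2 + h²)
y(Y, T) = 5*T*Y (y(Y, T) = (5*Y)*T = 5*T*Y)
y(-29, d(-5, 5)*z(o(H)))/(-15) = (5*(-3*(-2 + 0²))*(-29))/(-15) = (5*(-3*(-2 + 0))*(-29))*(-1/15) = (5*(-3*(-2))*(-29))*(-1/15) = (5*6*(-29))*(-1/15) = -870*(-1/15) = 58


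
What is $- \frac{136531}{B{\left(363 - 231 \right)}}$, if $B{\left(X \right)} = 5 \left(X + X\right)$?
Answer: $- \frac{136531}{1320} \approx -103.43$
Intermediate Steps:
$B{\left(X \right)} = 10 X$ ($B{\left(X \right)} = 5 \cdot 2 X = 10 X$)
$- \frac{136531}{B{\left(363 - 231 \right)}} = - \frac{136531}{10 \left(363 - 231\right)} = - \frac{136531}{10 \cdot 132} = - \frac{136531}{1320}$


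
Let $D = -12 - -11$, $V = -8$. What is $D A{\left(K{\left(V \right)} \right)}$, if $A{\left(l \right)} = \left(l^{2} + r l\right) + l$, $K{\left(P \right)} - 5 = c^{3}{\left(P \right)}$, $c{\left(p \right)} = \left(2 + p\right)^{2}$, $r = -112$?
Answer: $-2172069550$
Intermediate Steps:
$K{\left(P \right)} = 5 + \left(2 + P\right)^{6}$ ($K{\left(P \right)} = 5 + \left(\left(2 + P\right)^{2}\right)^{3} = 5 + \left(2 + P\right)^{6}$)
$A{\left(l \right)} = l^{2} - 111 l$ ($A{\left(l \right)} = \left(l^{2} - 112 l\right) + l = l^{2} - 111 l$)
$D = -1$ ($D = -12 + 11 = -1$)
$D A{\left(K{\left(V \right)} \right)} = - \left(5 + \left(2 - 8\right)^{6}\right) \left(-111 + \left(5 + \left(2 - 8\right)^{6}\right)\right) = - \left(5 + \left(-6\right)^{6}\right) \left(-111 + \left(5 + \left(-6\right)^{6}\right)\right) = - \left(5 + 46656\right) \left(-111 + \left(5 + 46656\right)\right) = - 46661 \left(-111 + 46661\right) = - 46661 \cdot 46550 = \left(-1\right) 2172069550 = -2172069550$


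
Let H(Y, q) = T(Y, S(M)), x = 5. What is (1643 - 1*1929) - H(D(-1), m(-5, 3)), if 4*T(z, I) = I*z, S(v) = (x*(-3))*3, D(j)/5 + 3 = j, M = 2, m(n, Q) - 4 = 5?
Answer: -511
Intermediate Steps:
m(n, Q) = 9 (m(n, Q) = 4 + 5 = 9)
D(j) = -15 + 5*j
S(v) = -45 (S(v) = (5*(-3))*3 = -15*3 = -45)
T(z, I) = I*z/4 (T(z, I) = (I*z)/4 = I*z/4)
H(Y, q) = -45*Y/4 (H(Y, q) = (1/4)*(-45)*Y = -45*Y/4)
(1643 - 1*1929) - H(D(-1), m(-5, 3)) = (1643 - 1*1929) - (-45)*(-15 + 5*(-1))/4 = (1643 - 1929) - (-45)*(-15 - 5)/4 = -286 - (-45)*(-20)/4 = -286 - 1*225 = -286 - 225 = -511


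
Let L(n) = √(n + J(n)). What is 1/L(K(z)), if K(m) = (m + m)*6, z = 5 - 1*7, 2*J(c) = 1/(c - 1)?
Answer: -5*I*√2402/1201 ≈ -0.20404*I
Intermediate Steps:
J(c) = 1/(2*(-1 + c)) (J(c) = 1/(2*(c - 1)) = 1/(2*(-1 + c)))
z = -2 (z = 5 - 7 = -2)
K(m) = 12*m (K(m) = (2*m)*6 = 12*m)
L(n) = √(n + 1/(2*(-1 + n)))
1/L(K(z)) = 1/(√2*√(1/(-1 + 12*(-2)) + 2*(12*(-2)))/2) = 1/(√2*√(1/(-1 - 24) + 2*(-24))/2) = 1/(√2*√(1/(-25) - 48)/2) = 1/(√2*√(-1/25 - 48)/2) = 1/(√2*√(-1201/25)/2) = 1/(√2*(I*√1201/5)/2) = 1/(I*√2402/10) = -5*I*√2402/1201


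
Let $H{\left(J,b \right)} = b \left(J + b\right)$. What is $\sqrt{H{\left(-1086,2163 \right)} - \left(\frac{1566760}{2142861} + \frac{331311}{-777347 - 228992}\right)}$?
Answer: $\frac{2 \sqrt{2708250086192631099390632993835}}{2156444595879} \approx 1526.3$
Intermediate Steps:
$\sqrt{H{\left(-1086,2163 \right)} - \left(\frac{1566760}{2142861} + \frac{331311}{-777347 - 228992}\right)} = \sqrt{2163 \left(-1086 + 2163\right) - \left(\frac{1566760}{2142861} + \frac{331311}{-777347 - 228992}\right)} = \sqrt{2163 \cdot 1077 - \left(\frac{1566760}{2142861} + \frac{331311}{-1006339}\right)} = \sqrt{2329551 - \frac{866738270869}{2156444595879}} = \sqrt{\frac{5023546798036249460}{2156444595879}} = \frac{2 \sqrt{2708250086192631099390632993835}}{2156444595879}$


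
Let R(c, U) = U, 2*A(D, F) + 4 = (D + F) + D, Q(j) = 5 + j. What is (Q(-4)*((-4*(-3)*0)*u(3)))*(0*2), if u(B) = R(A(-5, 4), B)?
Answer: 0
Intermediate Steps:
A(D, F) = -2 + D + F/2 (A(D, F) = -2 + ((D + F) + D)/2 = -2 + (F + 2*D)/2 = -2 + (D + F/2) = -2 + D + F/2)
u(B) = B
(Q(-4)*((-4*(-3)*0)*u(3)))*(0*2) = ((5 - 4)*((-4*(-3)*0)*3))*(0*2) = (1*((12*0)*3))*0 = (1*(0*3))*0 = (1*0)*0 = 0*0 = 0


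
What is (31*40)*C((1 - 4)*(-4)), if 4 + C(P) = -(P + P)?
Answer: -34720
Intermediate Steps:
C(P) = -4 - 2*P (C(P) = -4 - (P + P) = -4 - 2*P)
(31*40)*C((1 - 4)*(-4)) = (31*40)*(-4 - 2*(1 - 4)*(-4)) = 1240*(-4 - (-6)*(-4)) = 1240*(-4 - 2*12) = 1240*(-4 - 24) = 1240*(-28) = -34720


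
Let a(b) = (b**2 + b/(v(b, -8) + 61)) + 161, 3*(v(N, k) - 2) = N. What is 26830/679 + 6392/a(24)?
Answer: 1712729258/35546329 ≈ 48.183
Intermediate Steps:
v(N, k) = 2 + N/3
a(b) = 161 + b**2 + b/(63 + b/3) (a(b) = (b**2 + b/((2 + b/3) + 61)) + 161 = (b**2 + b/(63 + b/3)) + 161 = 161 + b**2 + b/(63 + b/3))
26830/679 + 6392/a(24) = 26830/679 + 6392/(((30429 + 24**3 + 164*24 + 189*24**2)/(189 + 24))) = 26830*(1/679) + 6392/(((30429 + 13824 + 3936 + 189*576)/213)) = 26830/679 + 6392/(((30429 + 13824 + 3936 + 108864)/213)) = 26830/679 + 6392/(((1/213)*157053)) = 26830/679 + 6392/(52351/71) = 26830/679 + 6392*(71/52351) = 26830/679 + 453832/52351 = 1712729258/35546329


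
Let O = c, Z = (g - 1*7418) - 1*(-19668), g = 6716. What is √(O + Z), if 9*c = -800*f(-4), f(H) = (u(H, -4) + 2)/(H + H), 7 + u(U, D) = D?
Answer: √18866 ≈ 137.35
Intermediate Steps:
u(U, D) = -7 + D
f(H) = -9/(2*H) (f(H) = ((-7 - 4) + 2)/(H + H) = (-11 + 2)/((2*H)) = -9/(2*H))
c = -100 (c = (-(-3600)/(-4))/9 = (-(-3600)*(-1)/4)/9 = (-800*9/8)/9 = (⅑)*(-900) = -100)
Z = 18966 (Z = (6716 - 1*7418) - 1*(-19668) = (6716 - 7418) + 19668 = -702 + 19668 = 18966)
O = -100
√(O + Z) = √(-100 + 18966) = √18866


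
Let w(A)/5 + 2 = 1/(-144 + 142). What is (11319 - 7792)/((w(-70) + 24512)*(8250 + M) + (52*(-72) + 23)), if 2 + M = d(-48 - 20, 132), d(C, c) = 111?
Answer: 7054/409575199 ≈ 1.7223e-5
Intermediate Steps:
M = 109 (M = -2 + 111 = 109)
w(A) = -25/2 (w(A) = -10 + 5/(-144 + 142) = -10 + 5/(-2) = -10 + 5*(-½) = -10 - 5/2 = -25/2)
(11319 - 7792)/((w(-70) + 24512)*(8250 + M) + (52*(-72) + 23)) = (11319 - 7792)/((-25/2 + 24512)*(8250 + 109) + (52*(-72) + 23)) = 3527/((48999/2)*8359 + (-3744 + 23)) = 3527/(409582641/2 - 3721) = 3527/(409575199/2) = 3527*(2/409575199) = 7054/409575199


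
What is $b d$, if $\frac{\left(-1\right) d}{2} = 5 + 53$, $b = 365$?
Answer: $-42340$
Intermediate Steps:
$d = -116$ ($d = - 2 \left(5 + 53\right) = \left(-2\right) 58 = -116$)
$b d = 365 \left(-116\right) = -42340$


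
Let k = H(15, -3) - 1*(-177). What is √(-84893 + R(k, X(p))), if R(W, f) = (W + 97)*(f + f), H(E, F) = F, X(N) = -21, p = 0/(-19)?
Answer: 5*I*√3851 ≈ 310.28*I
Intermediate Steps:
p = 0 (p = 0*(-1/19) = 0)
k = 174 (k = -3 - 1*(-177) = -3 + 177 = 174)
R(W, f) = 2*f*(97 + W) (R(W, f) = (97 + W)*(2*f) = 2*f*(97 + W))
√(-84893 + R(k, X(p))) = √(-84893 + 2*(-21)*(97 + 174)) = √(-84893 + 2*(-21)*271) = √(-84893 - 11382) = √(-96275) = 5*I*√3851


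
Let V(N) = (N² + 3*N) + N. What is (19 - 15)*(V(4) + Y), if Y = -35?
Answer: -12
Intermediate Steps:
V(N) = N² + 4*N
(19 - 15)*(V(4) + Y) = (19 - 15)*(4*(4 + 4) - 35) = 4*(4*8 - 35) = 4*(32 - 35) = 4*(-3) = -12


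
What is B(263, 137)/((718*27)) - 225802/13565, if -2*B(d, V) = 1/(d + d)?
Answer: -4605022259309/276645586680 ≈ -16.646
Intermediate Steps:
B(d, V) = -1/(4*d) (B(d, V) = -1/(2*(d + d)) = -1/(2*d)/2 = -1/(4*d))
B(263, 137)/((718*27)) - 225802/13565 = (-1/4/263)/((718*27)) - 225802/13565 = -1/4*1/263/19386 - 225802*1/13565 = -1/1052*1/19386 - 225802/13565 = -1/20394072 - 225802/13565 = -4605022259309/276645586680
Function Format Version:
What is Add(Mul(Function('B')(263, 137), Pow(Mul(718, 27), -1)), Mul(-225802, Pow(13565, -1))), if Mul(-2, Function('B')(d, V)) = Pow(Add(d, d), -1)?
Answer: Rational(-4605022259309, 276645586680) ≈ -16.646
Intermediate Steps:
Function('B')(d, V) = Mul(Rational(-1, 4), Pow(d, -1)) (Function('B')(d, V) = Mul(Rational(-1, 2), Pow(Add(d, d), -1)) = Mul(Rational(-1, 2), Pow(Mul(2, d), -1)) = Mul(Rational(-1, 2), Mul(Rational(1, 2), Pow(d, -1))) = Mul(Rational(-1, 4), Pow(d, -1)))
Add(Mul(Function('B')(263, 137), Pow(Mul(718, 27), -1)), Mul(-225802, Pow(13565, -1))) = Add(Mul(Mul(Rational(-1, 4), Pow(263, -1)), Pow(Mul(718, 27), -1)), Mul(-225802, Pow(13565, -1))) = Add(Mul(Mul(Rational(-1, 4), Rational(1, 263)), Pow(19386, -1)), Mul(-225802, Rational(1, 13565))) = Add(Mul(Rational(-1, 1052), Rational(1, 19386)), Rational(-225802, 13565)) = Add(Rational(-1, 20394072), Rational(-225802, 13565)) = Rational(-4605022259309, 276645586680)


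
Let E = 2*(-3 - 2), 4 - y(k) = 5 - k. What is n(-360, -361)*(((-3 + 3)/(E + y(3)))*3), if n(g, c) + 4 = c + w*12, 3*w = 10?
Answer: 0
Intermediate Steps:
w = 10/3 (w = (1/3)*10 = 10/3 ≈ 3.3333)
y(k) = -1 + k (y(k) = 4 - (5 - k) = 4 + (-5 + k) = -1 + k)
E = -10 (E = 2*(-5) = -10)
n(g, c) = 36 + c (n(g, c) = -4 + (c + (10/3)*12) = -4 + (c + 40) = -4 + (40 + c) = 36 + c)
n(-360, -361)*(((-3 + 3)/(E + y(3)))*3) = (36 - 361)*(((-3 + 3)/(-10 + (-1 + 3)))*3) = -325*0/(-10 + 2)*3 = -325*0/(-8)*3 = -325*0*(-1/8)*3 = -0*3 = -325*0 = 0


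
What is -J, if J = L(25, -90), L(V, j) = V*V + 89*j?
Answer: 7385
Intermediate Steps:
L(V, j) = V² + 89*j
J = -7385 (J = 25² + 89*(-90) = 625 - 8010 = -7385)
-J = -1*(-7385) = 7385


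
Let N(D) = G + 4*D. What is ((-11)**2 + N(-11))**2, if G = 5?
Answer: 6724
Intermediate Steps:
N(D) = 5 + 4*D
((-11)**2 + N(-11))**2 = ((-11)**2 + (5 + 4*(-11)))**2 = (121 + (5 - 44))**2 = (121 - 39)**2 = 82**2 = 6724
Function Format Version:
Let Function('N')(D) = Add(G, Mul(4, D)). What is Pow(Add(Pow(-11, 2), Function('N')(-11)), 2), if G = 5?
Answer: 6724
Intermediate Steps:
Function('N')(D) = Add(5, Mul(4, D))
Pow(Add(Pow(-11, 2), Function('N')(-11)), 2) = Pow(Add(Pow(-11, 2), Add(5, Mul(4, -11))), 2) = Pow(Add(121, Add(5, -44)), 2) = Pow(Add(121, -39), 2) = Pow(82, 2) = 6724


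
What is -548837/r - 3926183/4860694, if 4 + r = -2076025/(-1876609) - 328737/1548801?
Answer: 184611947045066457175625/1044764141875073108 ≈ 1.7670e+5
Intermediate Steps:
r = -429882704764/138404471229 (r = -4 + (-2076025/(-1876609) - 328737/1548801) = -4 + (-2076025*(-1/1876609) - 328737*1/1548801) = -4 + (296575/268087 - 109579/516267) = -4 + 123735180152/138404471229 = -429882704764/138404471229 ≈ -3.1060)
-548837/r - 3926183/4860694 = -548837/(-429882704764/138404471229) - 3926183/4860694 = -548837*(-138404471229/429882704764) - 3926183*1/4860694 = 75961494775910673/429882704764 - 3926183/4860694 = 184611947045066457175625/1044764141875073108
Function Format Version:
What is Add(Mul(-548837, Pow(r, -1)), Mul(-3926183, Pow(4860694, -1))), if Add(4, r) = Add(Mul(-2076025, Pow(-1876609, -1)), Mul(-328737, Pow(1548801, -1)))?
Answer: Rational(184611947045066457175625, 1044764141875073108) ≈ 1.7670e+5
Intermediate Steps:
r = Rational(-429882704764, 138404471229) (r = Add(-4, Add(Mul(-2076025, Pow(-1876609, -1)), Mul(-328737, Pow(1548801, -1)))) = Add(-4, Add(Mul(-2076025, Rational(-1, 1876609)), Mul(-328737, Rational(1, 1548801)))) = Add(-4, Add(Rational(296575, 268087), Rational(-109579, 516267))) = Add(-4, Rational(123735180152, 138404471229)) = Rational(-429882704764, 138404471229) ≈ -3.1060)
Add(Mul(-548837, Pow(r, -1)), Mul(-3926183, Pow(4860694, -1))) = Add(Mul(-548837, Pow(Rational(-429882704764, 138404471229), -1)), Mul(-3926183, Pow(4860694, -1))) = Add(Mul(-548837, Rational(-138404471229, 429882704764)), Mul(-3926183, Rational(1, 4860694))) = Add(Rational(75961494775910673, 429882704764), Rational(-3926183, 4860694)) = Rational(184611947045066457175625, 1044764141875073108)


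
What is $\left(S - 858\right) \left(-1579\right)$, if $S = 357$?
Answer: $791079$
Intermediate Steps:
$\left(S - 858\right) \left(-1579\right) = \left(357 - 858\right) \left(-1579\right) = \left(-501\right) \left(-1579\right) = 791079$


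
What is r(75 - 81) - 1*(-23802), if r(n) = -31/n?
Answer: 142843/6 ≈ 23807.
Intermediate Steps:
r(75 - 81) - 1*(-23802) = -31/(75 - 81) - 1*(-23802) = -31/(-6) + 23802 = -31*(-1/6) + 23802 = 31/6 + 23802 = 142843/6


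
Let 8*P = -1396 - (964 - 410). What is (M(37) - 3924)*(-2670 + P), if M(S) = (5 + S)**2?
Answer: 6293700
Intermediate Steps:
P = -975/4 (P = (-1396 - (964 - 410))/8 = (-1396 - 1*554)/8 = (-1396 - 554)/8 = (1/8)*(-1950) = -975/4 ≈ -243.75)
(M(37) - 3924)*(-2670 + P) = ((5 + 37)**2 - 3924)*(-2670 - 975/4) = (42**2 - 3924)*(-11655/4) = (1764 - 3924)*(-11655/4) = -2160*(-11655/4) = 6293700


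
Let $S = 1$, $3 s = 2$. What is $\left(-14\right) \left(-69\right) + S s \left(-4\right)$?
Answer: $\frac{2890}{3} \approx 963.33$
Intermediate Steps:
$s = \frac{2}{3}$ ($s = \frac{1}{3} \cdot 2 = \frac{2}{3} \approx 0.66667$)
$\left(-14\right) \left(-69\right) + S s \left(-4\right) = \left(-14\right) \left(-69\right) + 1 \cdot \frac{2}{3} \left(-4\right) = 966 + \frac{2}{3} \left(-4\right) = 966 - \frac{8}{3} = \frac{2890}{3}$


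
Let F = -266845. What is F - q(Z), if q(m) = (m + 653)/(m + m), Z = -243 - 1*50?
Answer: -78185405/293 ≈ -2.6684e+5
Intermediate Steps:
Z = -293 (Z = -243 - 50 = -293)
q(m) = (653 + m)/(2*m) (q(m) = (653 + m)/((2*m)) = (653 + m)*(1/(2*m)) = (653 + m)/(2*m))
F - q(Z) = -266845 - (653 - 293)/(2*(-293)) = -266845 - (-1)*360/(2*293) = -266845 - 1*(-180/293) = -266845 + 180/293 = -78185405/293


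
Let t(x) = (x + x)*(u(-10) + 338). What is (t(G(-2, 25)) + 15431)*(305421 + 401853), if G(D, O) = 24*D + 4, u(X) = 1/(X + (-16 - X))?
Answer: -10119322755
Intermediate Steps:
u(X) = -1/16 (u(X) = 1/(-16) = -1/16)
G(D, O) = 4 + 24*D
t(x) = 5407*x/8 (t(x) = (x + x)*(-1/16 + 338) = (2*x)*(5407/16) = 5407*x/8)
(t(G(-2, 25)) + 15431)*(305421 + 401853) = (5407*(4 + 24*(-2))/8 + 15431)*(305421 + 401853) = (5407*(4 - 48)/8 + 15431)*707274 = ((5407/8)*(-44) + 15431)*707274 = (-59477/2 + 15431)*707274 = -28615/2*707274 = -10119322755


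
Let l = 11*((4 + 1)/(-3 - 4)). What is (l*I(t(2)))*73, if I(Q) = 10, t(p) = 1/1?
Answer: -40150/7 ≈ -5735.7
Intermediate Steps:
t(p) = 1
l = -55/7 (l = 11*(5/(-7)) = 11*(5*(-⅐)) = 11*(-5/7) = -55/7 ≈ -7.8571)
(l*I(t(2)))*73 = -55/7*10*73 = -550/7*73 = -40150/7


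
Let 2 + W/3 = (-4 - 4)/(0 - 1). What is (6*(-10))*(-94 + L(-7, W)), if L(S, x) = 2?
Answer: 5520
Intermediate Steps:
W = 18 (W = -6 + 3*((-4 - 4)/(0 - 1)) = -6 + 3*(-8/(-1)) = -6 + 3*(-8*(-1)) = -6 + 3*8 = -6 + 24 = 18)
(6*(-10))*(-94 + L(-7, W)) = (6*(-10))*(-94 + 2) = -60*(-92) = 5520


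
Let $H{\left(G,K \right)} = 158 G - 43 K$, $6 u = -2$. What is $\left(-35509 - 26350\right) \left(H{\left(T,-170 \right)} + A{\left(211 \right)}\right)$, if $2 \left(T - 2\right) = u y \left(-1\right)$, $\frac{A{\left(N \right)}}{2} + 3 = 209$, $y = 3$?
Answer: $-502109503$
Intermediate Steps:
$u = - \frac{1}{3}$ ($u = \frac{1}{6} \left(-2\right) = - \frac{1}{3} \approx -0.33333$)
$A{\left(N \right)} = 412$ ($A{\left(N \right)} = -6 + 2 \cdot 209 = -6 + 418 = 412$)
$T = \frac{5}{2}$ ($T = 2 + \frac{\left(- \frac{1}{3}\right) 3 \left(-1\right)}{2} = 2 + \frac{\left(-1\right) \left(-1\right)}{2} = 2 + \frac{1}{2} \cdot 1 = 2 + \frac{1}{2} = \frac{5}{2} \approx 2.5$)
$H{\left(G,K \right)} = - 43 K + 158 G$
$\left(-35509 - 26350\right) \left(H{\left(T,-170 \right)} + A{\left(211 \right)}\right) = \left(-35509 - 26350\right) \left(\left(\left(-43\right) \left(-170\right) + 158 \cdot \frac{5}{2}\right) + 412\right) = - 61859 \left(\left(7310 + 395\right) + 412\right) = - 61859 \left(7705 + 412\right) = \left(-61859\right) 8117 = -502109503$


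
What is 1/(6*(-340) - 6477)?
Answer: -1/8517 ≈ -0.00011741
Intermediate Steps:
1/(6*(-340) - 6477) = 1/(-2040 - 6477) = 1/(-8517) = -1/8517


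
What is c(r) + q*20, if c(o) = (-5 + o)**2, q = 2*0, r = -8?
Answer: 169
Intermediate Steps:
q = 0
c(r) + q*20 = (-5 - 8)**2 + 0*20 = (-13)**2 + 0 = 169 + 0 = 169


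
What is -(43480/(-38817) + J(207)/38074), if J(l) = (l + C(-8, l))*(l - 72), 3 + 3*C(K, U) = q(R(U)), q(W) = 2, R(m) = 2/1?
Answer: 286231610/738959229 ≈ 0.38734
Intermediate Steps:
R(m) = 2 (R(m) = 2*1 = 2)
C(K, U) = -⅓ (C(K, U) = -1 + (⅓)*2 = -1 + ⅔ = -⅓)
J(l) = (-72 + l)*(-⅓ + l) (J(l) = (l - ⅓)*(l - 72) = (-⅓ + l)*(-72 + l) = (-72 + l)*(-⅓ + l))
-(43480/(-38817) + J(207)/38074) = -(43480/(-38817) + (24 + 207² - 217/3*207)/38074) = -(43480*(-1/38817) + (24 + 42849 - 14973)*(1/38074)) = -(-43480/38817 + 27900*(1/38074)) = -(-43480/38817 + 13950/19037) = -1*(-286231610/738959229) = 286231610/738959229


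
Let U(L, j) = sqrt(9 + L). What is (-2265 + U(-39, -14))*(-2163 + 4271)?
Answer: -4774620 + 2108*I*sqrt(30) ≈ -4.7746e+6 + 11546.0*I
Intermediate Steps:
(-2265 + U(-39, -14))*(-2163 + 4271) = (-2265 + sqrt(9 - 39))*(-2163 + 4271) = (-2265 + sqrt(-30))*2108 = (-2265 + I*sqrt(30))*2108 = -4774620 + 2108*I*sqrt(30)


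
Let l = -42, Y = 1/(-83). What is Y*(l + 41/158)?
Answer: 6595/13114 ≈ 0.50290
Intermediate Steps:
Y = -1/83 ≈ -0.012048
Y*(l + 41/158) = -(-42 + 41/158)/83 = -1/83*(-6595/158) = 6595/13114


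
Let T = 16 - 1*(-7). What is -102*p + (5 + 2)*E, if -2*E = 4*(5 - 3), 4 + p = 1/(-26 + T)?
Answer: 414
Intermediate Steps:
T = 23 (T = 16 + 7 = 23)
p = -13/3 (p = -4 + 1/(-26 + 23) = -4 + 1/(-3) = -4 - ⅓ = -13/3 ≈ -4.3333)
E = -4 (E = -2*(5 - 3) = -2*2 = -½*8 = -4)
-102*p + (5 + 2)*E = -102*(-13/3) + (5 + 2)*(-4) = 442 + 7*(-4) = 442 - 28 = 414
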